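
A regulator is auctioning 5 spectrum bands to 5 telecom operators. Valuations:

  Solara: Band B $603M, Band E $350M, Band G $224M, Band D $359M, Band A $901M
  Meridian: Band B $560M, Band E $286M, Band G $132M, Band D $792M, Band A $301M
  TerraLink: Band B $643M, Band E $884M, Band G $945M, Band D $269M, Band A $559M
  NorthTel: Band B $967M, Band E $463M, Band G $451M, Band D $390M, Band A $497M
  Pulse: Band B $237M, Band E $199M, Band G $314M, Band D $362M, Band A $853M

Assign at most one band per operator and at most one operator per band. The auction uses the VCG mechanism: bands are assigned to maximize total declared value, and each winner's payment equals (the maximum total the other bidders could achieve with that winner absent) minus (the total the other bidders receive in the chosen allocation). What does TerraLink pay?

TerraLink pays $12M.

Efficient allocation: Solara→Band E ($350M), Meridian→Band D ($792M), TerraLink→Band G ($945M), NorthTel→Band B ($967M), Pulse→Band A ($853M); total welfare W = $3907M.
TerraLink receives Band G at value $945M, so the others get W − 945 = $2962M.
Without TerraLink: best allocation of the remaining 4 bidders over all 5 bands is Solara→Band A ($901M), Meridian→Band D ($792M), NorthTel→Band B ($967M), Pulse→Band G ($314M), total $2974M.
VCG payment = (others' best without TerraLink) − (others' welfare with TerraLink) = 2974 − 2962 = $12M.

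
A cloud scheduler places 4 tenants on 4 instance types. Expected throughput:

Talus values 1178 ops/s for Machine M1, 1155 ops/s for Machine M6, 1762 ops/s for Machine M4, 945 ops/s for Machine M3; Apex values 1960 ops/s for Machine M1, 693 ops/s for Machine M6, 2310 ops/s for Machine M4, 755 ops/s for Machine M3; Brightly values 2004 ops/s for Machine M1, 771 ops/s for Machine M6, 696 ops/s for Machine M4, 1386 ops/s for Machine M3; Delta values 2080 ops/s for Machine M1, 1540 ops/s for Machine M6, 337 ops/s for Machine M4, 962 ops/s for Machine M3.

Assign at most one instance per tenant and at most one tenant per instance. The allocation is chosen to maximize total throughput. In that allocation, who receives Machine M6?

Talus receives Machine M6.

Treat this as an assignment problem: match each tenant to one instance.
Optimal: Talus→Machine M6 (1155 ops/s), Apex→Machine M4 (2310 ops/s), Brightly→Machine M3 (1386 ops/s), Delta→Machine M1 (2080 ops/s) — total 1155+2310+1386+2080 = 6931 ops/s.
Row-greedy (each tenant in turn takes its best remaining instance) gives 6648 ops/s, worse by 283.
Swapping Brightly↔Delta (Brightly→Machine M1 2004 ops/s, Delta→Machine M3 962 ops/s) loses 500.
Talus's own top instance is Machine M4 (1762 ops/s), but forcing Talus→Machine M4 and reassigning the rest optimally gives only 6648 ops/s — worse by 283.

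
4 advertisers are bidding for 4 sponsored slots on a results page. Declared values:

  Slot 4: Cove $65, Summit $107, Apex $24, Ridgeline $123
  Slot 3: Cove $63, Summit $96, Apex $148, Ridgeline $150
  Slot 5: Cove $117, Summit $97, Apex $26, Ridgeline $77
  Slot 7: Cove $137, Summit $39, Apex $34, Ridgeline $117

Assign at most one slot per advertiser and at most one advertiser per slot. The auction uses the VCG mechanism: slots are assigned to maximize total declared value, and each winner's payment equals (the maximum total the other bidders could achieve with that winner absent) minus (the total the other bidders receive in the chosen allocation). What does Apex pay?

Efficient allocation: Cove→Slot 7 ($137), Summit→Slot 5 ($97), Apex→Slot 3 ($148), Ridgeline→Slot 4 ($123); total welfare W = $505.
Apex receives Slot 3 at value $148, so the others get W − 148 = $357.
Without Apex: best allocation of the remaining 3 bidders over all 4 slots is Cove→Slot 7 ($137), Summit→Slot 4 ($107), Ridgeline→Slot 3 ($150), total $394.
VCG payment = (others' best without Apex) − (others' welfare with Apex) = 394 − 357 = $37.

Apex pays $37.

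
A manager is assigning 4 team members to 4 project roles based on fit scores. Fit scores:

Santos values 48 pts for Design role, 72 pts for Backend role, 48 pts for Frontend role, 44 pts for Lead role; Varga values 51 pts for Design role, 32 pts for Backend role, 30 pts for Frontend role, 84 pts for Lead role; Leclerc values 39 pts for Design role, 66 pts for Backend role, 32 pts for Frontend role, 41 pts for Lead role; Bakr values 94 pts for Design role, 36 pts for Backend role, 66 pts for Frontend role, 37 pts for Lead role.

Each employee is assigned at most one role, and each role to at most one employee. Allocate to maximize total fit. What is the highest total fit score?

Optimal: Santos→Frontend role (48 pts), Varga→Lead role (84 pts), Leclerc→Backend role (66 pts), Bakr→Design role (94 pts) — total 48+84+66+94 = 292 pts.
Next-best assignment: Santos→Backend role, Varga→Lead role, Leclerc→Frontend role, Bakr→Design role = 282 pts.

Maximum total: 292 pts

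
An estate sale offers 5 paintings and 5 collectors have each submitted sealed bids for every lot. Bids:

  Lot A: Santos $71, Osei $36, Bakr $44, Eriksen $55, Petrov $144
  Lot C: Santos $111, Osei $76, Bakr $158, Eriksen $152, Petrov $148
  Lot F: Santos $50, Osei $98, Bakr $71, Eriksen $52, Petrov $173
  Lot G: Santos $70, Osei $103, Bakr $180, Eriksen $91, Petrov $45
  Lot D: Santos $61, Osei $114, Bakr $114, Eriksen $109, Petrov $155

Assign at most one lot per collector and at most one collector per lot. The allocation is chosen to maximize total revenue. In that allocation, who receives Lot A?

Optimal: Santos→Lot A ($71), Osei→Lot D ($114), Bakr→Lot G ($180), Eriksen→Lot C ($152), Petrov→Lot F ($173) — total 71+114+180+152+173 = $690.
Row-greedy (each collector in turn takes its best remaining lot) gives $633, worse by 57.
Next-best assignment: Santos→Lot A, Osei→Lot F, Bakr→Lot G, Eriksen→Lot C, Petrov→Lot D = $656.
Santos's own top lot is Lot C ($111), but forcing Santos→Lot C and reassigning the rest optimally gives only $642 — worse by 48.

Santos receives Lot A.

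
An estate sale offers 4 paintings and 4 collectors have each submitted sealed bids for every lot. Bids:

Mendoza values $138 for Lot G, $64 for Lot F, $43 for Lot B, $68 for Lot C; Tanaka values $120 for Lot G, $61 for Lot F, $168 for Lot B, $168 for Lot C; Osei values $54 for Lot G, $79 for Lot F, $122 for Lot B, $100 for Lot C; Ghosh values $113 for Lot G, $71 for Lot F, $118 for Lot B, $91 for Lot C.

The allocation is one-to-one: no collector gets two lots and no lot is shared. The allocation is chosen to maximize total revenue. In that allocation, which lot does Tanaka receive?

Tanaka receives Lot C.

Optimal: Mendoza→Lot G ($138), Tanaka→Lot C ($168), Osei→Lot F ($79), Ghosh→Lot B ($118) — total 138+168+79+118 = $503.
Row-greedy (each collector in turn takes its best remaining lot) gives $477, worse by 26.
Swapping Ghosh↔Mendoza (Ghosh→Lot G $113, Mendoza→Lot B $43) loses 100.
Every other assignment is strictly worse.
Tanaka's own top lot is Lot B ($168), but forcing Tanaka→Lot B and reassigning the rest optimally gives only $477 — worse by 26.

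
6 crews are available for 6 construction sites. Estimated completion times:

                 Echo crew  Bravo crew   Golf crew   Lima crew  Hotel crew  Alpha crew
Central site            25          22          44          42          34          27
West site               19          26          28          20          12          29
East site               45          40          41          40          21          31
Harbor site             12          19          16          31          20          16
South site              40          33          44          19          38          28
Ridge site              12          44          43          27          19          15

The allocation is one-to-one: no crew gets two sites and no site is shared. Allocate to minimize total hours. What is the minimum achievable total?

This is the linear assignment problem.
Optimal: Echo crew→West site (19 hours), Bravo crew→Central site (22 hours), Golf crew→Harbor site (16 hours), Lima crew→South site (19 hours), Hotel crew→East site (21 hours), Alpha crew→Ridge site (15 hours) — total 19+22+16+19+21+15 = 112 hours.
Column-greedy (each site in turn goes to its cheapest remaining crew) gives 139 hours, worse by 27.
Checked against all permutations: 112 hours is optimal.

Min total: 112 hours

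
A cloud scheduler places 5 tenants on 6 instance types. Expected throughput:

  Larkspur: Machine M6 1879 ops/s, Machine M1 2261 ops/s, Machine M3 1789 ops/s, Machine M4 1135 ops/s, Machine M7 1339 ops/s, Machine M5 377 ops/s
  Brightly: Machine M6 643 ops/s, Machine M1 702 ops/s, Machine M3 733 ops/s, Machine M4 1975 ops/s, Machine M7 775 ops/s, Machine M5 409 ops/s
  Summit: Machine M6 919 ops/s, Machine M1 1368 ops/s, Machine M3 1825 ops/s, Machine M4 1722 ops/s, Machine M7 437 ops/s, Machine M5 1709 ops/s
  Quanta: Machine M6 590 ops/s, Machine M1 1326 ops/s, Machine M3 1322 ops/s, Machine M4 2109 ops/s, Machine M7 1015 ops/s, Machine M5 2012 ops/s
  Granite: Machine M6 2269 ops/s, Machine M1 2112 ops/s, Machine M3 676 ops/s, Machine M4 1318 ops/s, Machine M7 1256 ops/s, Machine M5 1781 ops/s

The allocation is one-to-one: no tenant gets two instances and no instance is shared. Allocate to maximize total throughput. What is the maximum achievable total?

Maximum total: 10342 ops/s

Optimal: Larkspur→Machine M1 (2261 ops/s), Brightly→Machine M4 (1975 ops/s), Summit→Machine M3 (1825 ops/s), Quanta→Machine M5 (2012 ops/s), Granite→Machine M6 (2269 ops/s) — total 2261+1975+1825+2012+2269 = 10342 ops/s.
Max-entry greedy (repeatedly take the single best remaining cell) gives 9239 ops/s, worse by 1103.
Swapping Brightly↔Summit (Brightly→Machine M3 733 ops/s, Summit→Machine M4 1722 ops/s) loses 1345.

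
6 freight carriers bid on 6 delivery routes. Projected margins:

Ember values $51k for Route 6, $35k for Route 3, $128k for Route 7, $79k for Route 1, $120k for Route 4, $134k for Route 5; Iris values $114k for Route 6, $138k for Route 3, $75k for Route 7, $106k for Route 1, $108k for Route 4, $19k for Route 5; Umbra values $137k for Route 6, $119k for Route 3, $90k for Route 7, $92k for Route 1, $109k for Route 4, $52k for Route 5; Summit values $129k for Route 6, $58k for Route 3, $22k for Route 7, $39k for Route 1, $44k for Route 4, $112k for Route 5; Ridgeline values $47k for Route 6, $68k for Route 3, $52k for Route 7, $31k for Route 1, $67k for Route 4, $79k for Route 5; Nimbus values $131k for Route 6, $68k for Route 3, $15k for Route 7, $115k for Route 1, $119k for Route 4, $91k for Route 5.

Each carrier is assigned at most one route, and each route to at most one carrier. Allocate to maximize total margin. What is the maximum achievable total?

Treat this as an assignment problem: match each carrier to one route.
Optimal: Ember→Route 7 ($128k), Iris→Route 3 ($138k), Umbra→Route 4 ($109k), Summit→Route 6 ($129k), Ridgeline→Route 5 ($79k), Nimbus→Route 1 ($115k) — total 128+138+109+129+79+115 = $698k.
Column-greedy (each route in turn goes to its best remaining carrier) gives $697k, worse by 1.

Max total: $698k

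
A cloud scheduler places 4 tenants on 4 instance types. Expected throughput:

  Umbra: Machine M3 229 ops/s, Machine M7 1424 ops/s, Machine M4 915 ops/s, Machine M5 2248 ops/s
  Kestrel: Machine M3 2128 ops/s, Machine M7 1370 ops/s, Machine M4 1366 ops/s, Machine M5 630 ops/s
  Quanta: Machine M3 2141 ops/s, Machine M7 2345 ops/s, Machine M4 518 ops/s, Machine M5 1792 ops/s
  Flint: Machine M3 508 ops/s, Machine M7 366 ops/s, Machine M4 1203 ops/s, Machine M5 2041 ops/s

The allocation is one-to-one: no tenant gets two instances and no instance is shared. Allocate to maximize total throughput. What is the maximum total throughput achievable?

Max total: 7924 ops/s

This is the linear assignment problem.
Optimal: Umbra→Machine M5 (2248 ops/s), Kestrel→Machine M3 (2128 ops/s), Quanta→Machine M7 (2345 ops/s), Flint→Machine M4 (1203 ops/s) — total 2248+2128+2345+1203 = 7924 ops/s.
Next-best assignment: Umbra→Machine M4, Kestrel→Machine M3, Quanta→Machine M7, Flint→Machine M5 = 7429 ops/s.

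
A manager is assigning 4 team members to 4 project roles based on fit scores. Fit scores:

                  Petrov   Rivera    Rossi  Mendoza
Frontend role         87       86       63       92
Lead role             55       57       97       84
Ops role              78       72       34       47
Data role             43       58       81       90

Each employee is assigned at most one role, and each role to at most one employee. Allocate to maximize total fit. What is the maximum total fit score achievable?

This is a one-to-one assignment (maximum-weight bipartite matching).
Optimal: Petrov→Ops role (78 pts), Rivera→Frontend role (86 pts), Rossi→Lead role (97 pts), Mendoza→Data role (90 pts) — total 78+86+97+90 = 351 pts.
Column-greedy (each role in turn goes to its best remaining employee) gives 325 pts, worse by 26.
Checked against all permutations: 351 pts is optimal.

Maximum total: 351 pts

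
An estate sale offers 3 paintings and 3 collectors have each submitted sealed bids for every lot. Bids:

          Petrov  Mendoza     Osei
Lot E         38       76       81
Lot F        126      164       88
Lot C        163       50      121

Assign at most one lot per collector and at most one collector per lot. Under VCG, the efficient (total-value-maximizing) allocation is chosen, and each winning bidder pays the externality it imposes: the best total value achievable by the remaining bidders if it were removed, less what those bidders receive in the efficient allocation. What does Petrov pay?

Efficient allocation: Petrov→Lot C ($163), Mendoza→Lot F ($164), Osei→Lot E ($81); total welfare W = $408.
Petrov receives Lot C at value $163, so the others get W − 163 = $245.
Without Petrov: best allocation of the remaining 2 bidders over all 3 lots is Mendoza→Lot F ($164), Osei→Lot C ($121), total $285.
VCG payment = (others' best without Petrov) − (others' welfare with Petrov) = 285 − 245 = $40.

Petrov pays $40.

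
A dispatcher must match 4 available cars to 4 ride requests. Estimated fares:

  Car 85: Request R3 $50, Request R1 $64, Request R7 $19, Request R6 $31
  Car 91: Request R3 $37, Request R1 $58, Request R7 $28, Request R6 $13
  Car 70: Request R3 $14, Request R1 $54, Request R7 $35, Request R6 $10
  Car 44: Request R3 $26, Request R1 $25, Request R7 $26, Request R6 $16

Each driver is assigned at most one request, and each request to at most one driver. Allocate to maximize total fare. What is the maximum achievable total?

Maximum total: $159

Treat this as an assignment problem: match each driver to one request.
Optimal: Car 85→Request R3 ($50), Car 91→Request R1 ($58), Car 70→Request R7 ($35), Car 44→Request R6 ($16) — total 50+58+35+16 = $159.
Max-entry greedy (repeatedly take the single best remaining cell) gives $152, worse by 7.
Next-best assignment: Car 85→Request R1, Car 91→Request R3, Car 70→Request R7, Car 44→Request R6 = $152.
Swapping Car 91↔Car 44 (Car 91→Request R6 $13, Car 44→Request R1 $25) loses 36.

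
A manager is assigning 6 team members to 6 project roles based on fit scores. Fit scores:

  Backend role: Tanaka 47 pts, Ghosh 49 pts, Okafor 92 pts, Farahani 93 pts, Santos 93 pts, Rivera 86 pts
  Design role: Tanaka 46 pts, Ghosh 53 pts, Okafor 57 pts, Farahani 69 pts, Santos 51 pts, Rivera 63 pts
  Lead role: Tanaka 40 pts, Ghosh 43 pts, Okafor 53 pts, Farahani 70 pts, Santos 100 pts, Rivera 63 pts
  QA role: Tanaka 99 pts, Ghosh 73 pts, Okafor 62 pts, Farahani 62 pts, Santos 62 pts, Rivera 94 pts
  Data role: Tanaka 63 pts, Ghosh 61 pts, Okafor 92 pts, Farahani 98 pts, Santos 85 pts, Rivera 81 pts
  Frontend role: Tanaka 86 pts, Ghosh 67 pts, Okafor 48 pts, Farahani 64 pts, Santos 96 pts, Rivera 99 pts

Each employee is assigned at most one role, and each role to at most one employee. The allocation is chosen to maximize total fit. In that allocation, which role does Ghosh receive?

Optimal: Tanaka→QA role (99 pts), Ghosh→Design role (53 pts), Okafor→Backend role (92 pts), Farahani→Data role (98 pts), Santos→Lead role (100 pts), Rivera→Frontend role (99 pts) — total 99+53+92+98+100+99 = 541 pts.
Row-greedy (each employee in turn takes its best remaining role) gives 519 pts, worse by 22.
Next-best assignment: Tanaka→QA role, Ghosh→Design role, Okafor→Data role, Farahani→Backend role, Santos→Lead role, Rivera→Frontend role = 536 pts.
Swapping Ghosh↔Okafor (Ghosh→Backend role 49 pts, Okafor→Design role 57 pts) loses 39.
Ghosh's own top role is QA role (73 pts), but forcing Ghosh→QA role and reassigning the rest optimally gives only 512 pts — worse by 29.

Ghosh receives Design role.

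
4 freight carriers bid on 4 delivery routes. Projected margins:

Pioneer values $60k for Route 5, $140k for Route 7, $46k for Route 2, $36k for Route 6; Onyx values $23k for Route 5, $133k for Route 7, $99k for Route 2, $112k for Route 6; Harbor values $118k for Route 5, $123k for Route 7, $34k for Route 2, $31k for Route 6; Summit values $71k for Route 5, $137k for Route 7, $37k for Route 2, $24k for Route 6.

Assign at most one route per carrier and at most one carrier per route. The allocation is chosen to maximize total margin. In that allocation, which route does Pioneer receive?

This is a one-to-one assignment (maximum-weight bipartite matching).
Optimal: Pioneer→Route 2 ($46k), Onyx→Route 6 ($112k), Harbor→Route 5 ($118k), Summit→Route 7 ($137k) — total 46+112+118+137 = $413k.
Max-entry greedy (repeatedly take the single best remaining cell) gives $407k, worse by 6.
Next-best assignment: Pioneer→Route 7, Onyx→Route 6, Harbor→Route 5, Summit→Route 2 = $407k.
No other one-to-one assignment exceeds $413k.
Pioneer's own top route is Route 7 ($140k), but forcing Pioneer→Route 7 and reassigning the rest optimally gives only $407k — worse by 6.

Pioneer receives Route 2.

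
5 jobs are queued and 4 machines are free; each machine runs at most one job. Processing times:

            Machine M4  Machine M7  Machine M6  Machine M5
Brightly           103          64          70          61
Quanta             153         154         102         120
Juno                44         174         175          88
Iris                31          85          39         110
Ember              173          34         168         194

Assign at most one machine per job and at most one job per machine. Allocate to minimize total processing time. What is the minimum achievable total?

Optimal: Juno→Machine M4 (44 min), Ember→Machine M7 (34 min), Iris→Machine M6 (39 min), Brightly→Machine M5 (61 min) — total 44+34+39+61 = 178 min.
Next-best assignment: Iris→Machine M4, Ember→Machine M7, Brightly→Machine M6, Juno→Machine M5 = 223 min.

Min total: 178 min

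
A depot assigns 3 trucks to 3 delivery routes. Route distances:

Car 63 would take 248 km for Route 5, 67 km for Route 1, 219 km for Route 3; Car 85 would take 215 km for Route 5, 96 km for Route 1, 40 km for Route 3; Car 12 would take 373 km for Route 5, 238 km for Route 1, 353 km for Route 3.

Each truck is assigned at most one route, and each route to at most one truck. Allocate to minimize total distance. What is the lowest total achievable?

This is a one-to-one assignment (minimum-cost bipartite matching).
Optimal: Car 63→Route 1 (67 km), Car 85→Route 3 (40 km), Car 12→Route 5 (373 km) — total 67+40+373 = 480 km.
Column-greedy (each route in turn goes to its cheapest remaining truck) gives 635 km, worse by 155.
Every other assignment is strictly worse.

Min total: 480 km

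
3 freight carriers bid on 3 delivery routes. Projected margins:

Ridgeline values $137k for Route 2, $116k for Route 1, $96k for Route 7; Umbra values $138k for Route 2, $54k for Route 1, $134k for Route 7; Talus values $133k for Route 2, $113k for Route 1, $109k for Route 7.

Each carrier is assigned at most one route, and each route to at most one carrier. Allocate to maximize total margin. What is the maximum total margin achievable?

Max total: $384k

This is a one-to-one assignment (maximum-weight bipartite matching).
Optimal: Ridgeline→Route 2 ($137k), Umbra→Route 7 ($134k), Talus→Route 1 ($113k) — total 137+134+113 = $384k.
Column-greedy (each route in turn goes to its best remaining carrier) gives $363k, worse by 21.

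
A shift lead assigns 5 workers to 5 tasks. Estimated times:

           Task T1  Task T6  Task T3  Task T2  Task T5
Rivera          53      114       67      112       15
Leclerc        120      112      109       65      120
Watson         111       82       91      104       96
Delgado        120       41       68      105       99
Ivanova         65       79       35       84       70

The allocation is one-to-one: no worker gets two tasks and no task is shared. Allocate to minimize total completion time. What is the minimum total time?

Minimum total: 267 min

Treat this as an assignment problem: match each worker to one task.
Optimal: Rivera→Task T5 (15 min), Leclerc→Task T2 (65 min), Watson→Task T1 (111 min), Delgado→Task T6 (41 min), Ivanova→Task T3 (35 min) — total 15+65+111+41+35 = 267 min.
Row-greedy (each worker in turn takes its cheapest remaining task) gives 295 min, worse by 28.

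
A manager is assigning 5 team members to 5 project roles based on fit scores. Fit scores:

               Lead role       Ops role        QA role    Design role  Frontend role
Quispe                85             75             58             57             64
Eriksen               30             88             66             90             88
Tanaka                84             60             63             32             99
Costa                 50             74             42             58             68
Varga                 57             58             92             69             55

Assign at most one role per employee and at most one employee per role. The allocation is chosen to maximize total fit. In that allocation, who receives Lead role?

Quispe receives Lead role.

Treat this as an assignment problem: match each employee to one role.
Optimal: Quispe→Lead role (85 pts), Eriksen→Design role (90 pts), Tanaka→Frontend role (99 pts), Costa→Ops role (74 pts), Varga→QA role (92 pts) — total 85+90+99+74+92 = 440 pts.
Next-best assignment: Quispe→Lead role, Eriksen→Ops role, Tanaka→Frontend role, Costa→Design role, Varga→QA role = 422 pts.
Checked against all permutations: 440 pts is optimal.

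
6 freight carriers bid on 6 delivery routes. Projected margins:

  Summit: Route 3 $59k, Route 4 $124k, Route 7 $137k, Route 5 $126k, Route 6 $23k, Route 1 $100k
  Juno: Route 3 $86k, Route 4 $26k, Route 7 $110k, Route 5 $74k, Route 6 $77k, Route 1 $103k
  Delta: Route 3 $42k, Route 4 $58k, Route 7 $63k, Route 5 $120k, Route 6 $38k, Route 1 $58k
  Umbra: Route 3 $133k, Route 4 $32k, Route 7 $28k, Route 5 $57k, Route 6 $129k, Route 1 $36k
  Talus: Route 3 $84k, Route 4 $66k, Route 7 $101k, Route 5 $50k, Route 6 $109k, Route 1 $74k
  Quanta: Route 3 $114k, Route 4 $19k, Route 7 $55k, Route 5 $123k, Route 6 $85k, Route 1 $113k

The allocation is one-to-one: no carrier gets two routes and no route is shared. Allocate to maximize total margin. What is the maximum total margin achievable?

Optimal: Summit→Route 4 ($124k), Juno→Route 7 ($110k), Delta→Route 5 ($120k), Umbra→Route 3 ($133k), Talus→Route 6 ($109k), Quanta→Route 1 ($113k) — total 124+110+120+133+109+113 = $709k.
Column-greedy (each route in turn goes to its best remaining carrier) gives $657k, worse by 52.

Maximum total: $709k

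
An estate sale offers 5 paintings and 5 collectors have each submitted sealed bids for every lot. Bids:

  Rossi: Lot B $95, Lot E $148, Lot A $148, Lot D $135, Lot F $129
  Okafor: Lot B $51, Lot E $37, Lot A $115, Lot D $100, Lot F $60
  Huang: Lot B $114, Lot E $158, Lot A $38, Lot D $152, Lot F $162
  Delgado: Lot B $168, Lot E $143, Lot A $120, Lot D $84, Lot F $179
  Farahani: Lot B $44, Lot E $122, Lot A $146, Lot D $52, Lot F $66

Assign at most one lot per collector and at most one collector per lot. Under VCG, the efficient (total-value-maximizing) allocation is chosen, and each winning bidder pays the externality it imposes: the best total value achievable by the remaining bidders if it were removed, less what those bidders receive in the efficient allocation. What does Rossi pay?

Efficient allocation: Rossi→Lot E ($148), Okafor→Lot D ($100), Huang→Lot F ($162), Delgado→Lot B ($168), Farahani→Lot A ($146); total welfare W = $724.
Rossi receives Lot E at value $148, so the others get W − 148 = $576.
Without Rossi: best allocation of the remaining 4 bidders over all 5 lots is Okafor→Lot D ($100), Huang→Lot E ($158), Delgado→Lot F ($179), Farahani→Lot A ($146), total $583.
VCG payment = (others' best without Rossi) − (others' welfare with Rossi) = 583 − 576 = $7.

Rossi pays $7.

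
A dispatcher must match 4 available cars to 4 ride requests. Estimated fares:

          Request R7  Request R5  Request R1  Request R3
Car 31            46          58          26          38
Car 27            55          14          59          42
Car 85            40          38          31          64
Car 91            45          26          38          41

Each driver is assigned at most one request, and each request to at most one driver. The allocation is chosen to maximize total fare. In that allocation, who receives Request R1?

Car 27 receives Request R1.

Optimal: Car 31→Request R5 ($58), Car 27→Request R1 ($59), Car 85→Request R3 ($64), Car 91→Request R7 ($45) — total 58+59+64+45 = $226.
Column-greedy (each request in turn goes to its best remaining driver) gives $215, worse by 11.
Swapping Car 91↔Car 31 (Car 91→Request R5 $26, Car 31→Request R7 $46) loses 31.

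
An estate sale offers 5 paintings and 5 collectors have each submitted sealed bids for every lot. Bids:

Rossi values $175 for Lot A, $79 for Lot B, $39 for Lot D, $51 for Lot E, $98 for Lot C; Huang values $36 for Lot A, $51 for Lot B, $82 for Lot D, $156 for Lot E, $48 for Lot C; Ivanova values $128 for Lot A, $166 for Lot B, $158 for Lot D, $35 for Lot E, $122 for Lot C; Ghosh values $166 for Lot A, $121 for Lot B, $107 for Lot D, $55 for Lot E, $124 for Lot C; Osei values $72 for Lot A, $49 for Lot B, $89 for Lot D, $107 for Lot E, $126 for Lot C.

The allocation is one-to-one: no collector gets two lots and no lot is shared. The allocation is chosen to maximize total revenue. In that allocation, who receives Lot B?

Ghosh receives Lot B.

This is a one-to-one assignment (maximum-weight bipartite matching).
Optimal: Rossi→Lot A ($175), Huang→Lot E ($156), Ivanova→Lot D ($158), Ghosh→Lot B ($121), Osei→Lot C ($126) — total 175+156+158+121+126 = $736.
Row-greedy (each collector in turn takes its best remaining lot) gives $710, worse by 26.
Ghosh's own top lot is Lot A ($166), but forcing Ghosh→Lot A and reassigning the rest optimally gives only $685 — worse by 51.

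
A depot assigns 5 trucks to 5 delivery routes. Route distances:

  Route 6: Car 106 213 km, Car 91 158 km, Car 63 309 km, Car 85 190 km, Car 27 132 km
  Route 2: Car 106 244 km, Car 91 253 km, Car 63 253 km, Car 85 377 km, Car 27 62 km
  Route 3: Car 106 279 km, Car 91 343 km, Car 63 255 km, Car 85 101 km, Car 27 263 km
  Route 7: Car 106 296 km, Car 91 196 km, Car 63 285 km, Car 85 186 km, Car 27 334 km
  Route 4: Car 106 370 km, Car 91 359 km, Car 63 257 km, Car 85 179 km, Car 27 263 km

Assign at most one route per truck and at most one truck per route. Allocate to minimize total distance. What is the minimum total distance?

This is the linear assignment problem.
Optimal: Car 106→Route 6 (213 km), Car 91→Route 7 (196 km), Car 63→Route 4 (257 km), Car 85→Route 3 (101 km), Car 27→Route 2 (62 km) — total 213+196+257+101+62 = 829 km.
Min-entry greedy (repeatedly take the single cheapest remaining cell) gives 874 km, worse by 45.
Next-best assignment: Car 106→Route 7, Car 91→Route 6, Car 63→Route 4, Car 85→Route 3, Car 27→Route 2 = 874 km.
No other one-to-one assignment undercuts 829 km.

Min total: 829 km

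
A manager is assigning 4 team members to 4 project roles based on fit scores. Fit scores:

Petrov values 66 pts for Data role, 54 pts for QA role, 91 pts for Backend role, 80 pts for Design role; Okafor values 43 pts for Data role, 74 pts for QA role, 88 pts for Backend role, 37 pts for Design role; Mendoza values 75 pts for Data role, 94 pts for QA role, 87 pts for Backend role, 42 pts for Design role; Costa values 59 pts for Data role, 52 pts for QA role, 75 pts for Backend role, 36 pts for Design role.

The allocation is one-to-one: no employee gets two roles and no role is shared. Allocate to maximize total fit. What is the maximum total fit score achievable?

This is the linear assignment problem.
Optimal: Petrov→Design role (80 pts), Okafor→Backend role (88 pts), Mendoza→QA role (94 pts), Costa→Data role (59 pts) — total 80+88+94+59 = 321 pts.
Row-greedy (each employee in turn takes its best remaining role) gives 276 pts, worse by 45.
Next-best assignment: Petrov→Design role, Okafor→QA role, Mendoza→Data role, Costa→Backend role = 304 pts.

Maximum total: 321 pts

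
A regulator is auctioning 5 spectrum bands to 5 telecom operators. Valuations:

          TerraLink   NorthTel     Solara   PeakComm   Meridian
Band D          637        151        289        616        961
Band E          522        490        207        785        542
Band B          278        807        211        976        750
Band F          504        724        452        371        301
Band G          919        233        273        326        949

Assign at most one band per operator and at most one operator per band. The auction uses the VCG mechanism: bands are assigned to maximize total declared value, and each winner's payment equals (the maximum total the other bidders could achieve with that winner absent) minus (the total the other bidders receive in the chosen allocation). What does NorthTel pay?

Efficient allocation: TerraLink→Band G ($919M), NorthTel→Band B ($807M), Solara→Band F ($452M), PeakComm→Band E ($785M), Meridian→Band D ($961M); total welfare W = $3924M.
NorthTel receives Band B at value $807M, so the others get W − 807 = $3117M.
Without NorthTel: best allocation of the remaining 4 bidders over all 5 bands is TerraLink→Band G ($919M), Solara→Band F ($452M), PeakComm→Band B ($976M), Meridian→Band D ($961M), total $3308M.
VCG payment = (others' best without NorthTel) − (others' welfare with NorthTel) = 3308 − 3117 = $191M.

NorthTel pays $191M.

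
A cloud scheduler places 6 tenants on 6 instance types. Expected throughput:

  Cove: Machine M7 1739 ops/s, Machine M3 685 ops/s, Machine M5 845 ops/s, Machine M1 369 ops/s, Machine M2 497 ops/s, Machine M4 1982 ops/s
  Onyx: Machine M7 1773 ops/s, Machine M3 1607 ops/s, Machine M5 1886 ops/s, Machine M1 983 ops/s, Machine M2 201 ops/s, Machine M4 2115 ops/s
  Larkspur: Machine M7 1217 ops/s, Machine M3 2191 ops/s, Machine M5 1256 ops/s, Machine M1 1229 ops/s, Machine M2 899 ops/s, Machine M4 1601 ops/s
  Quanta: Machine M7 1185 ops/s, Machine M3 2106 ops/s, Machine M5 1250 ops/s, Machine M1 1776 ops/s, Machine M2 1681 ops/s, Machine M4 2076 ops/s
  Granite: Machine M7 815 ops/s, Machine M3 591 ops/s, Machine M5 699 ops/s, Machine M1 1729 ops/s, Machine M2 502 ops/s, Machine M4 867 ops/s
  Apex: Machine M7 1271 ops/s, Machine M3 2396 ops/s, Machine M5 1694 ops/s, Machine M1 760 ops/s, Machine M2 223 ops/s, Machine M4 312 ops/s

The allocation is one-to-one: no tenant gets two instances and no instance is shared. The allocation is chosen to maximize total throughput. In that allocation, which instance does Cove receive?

Cove receives Machine M7.

This is the linear assignment problem.
Optimal: Cove→Machine M7 (1739 ops/s), Onyx→Machine M4 (2115 ops/s), Larkspur→Machine M3 (2191 ops/s), Quanta→Machine M2 (1681 ops/s), Granite→Machine M1 (1729 ops/s), Apex→Machine M5 (1694 ops/s) — total 1739+2115+2191+1681+1729+1694 = 11149 ops/s.
Row-greedy (each tenant in turn takes its best remaining instance) gives 8873 ops/s, worse by 2276.
Next-best assignment: Cove→Machine M4, Onyx→Machine M7, Larkspur→Machine M3, Quanta→Machine M2, Granite→Machine M1, Apex→Machine M5 = 11050 ops/s.
Swapping Onyx↔Cove (Onyx→Machine M7 1773 ops/s, Cove→Machine M4 1982 ops/s) loses 99.
Checked against all permutations: 11149 ops/s is optimal.
Cove's own top instance is Machine M4 (1982 ops/s), but forcing Cove→Machine M4 and reassigning the rest optimally gives only 11050 ops/s — worse by 99.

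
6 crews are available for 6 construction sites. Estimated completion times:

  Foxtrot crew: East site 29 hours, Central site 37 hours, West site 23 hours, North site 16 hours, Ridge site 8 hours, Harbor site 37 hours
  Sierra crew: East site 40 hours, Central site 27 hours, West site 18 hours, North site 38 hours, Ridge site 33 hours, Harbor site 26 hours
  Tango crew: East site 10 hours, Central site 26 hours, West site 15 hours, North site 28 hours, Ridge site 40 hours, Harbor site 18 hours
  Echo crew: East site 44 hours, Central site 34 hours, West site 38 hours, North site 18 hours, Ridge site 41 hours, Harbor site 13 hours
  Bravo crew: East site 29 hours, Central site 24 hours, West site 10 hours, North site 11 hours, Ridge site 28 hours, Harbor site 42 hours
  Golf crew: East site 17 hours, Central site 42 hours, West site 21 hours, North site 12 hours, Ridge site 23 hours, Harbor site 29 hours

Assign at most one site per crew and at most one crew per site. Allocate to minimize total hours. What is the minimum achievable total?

Min total: 80 hours

Optimal: Foxtrot crew→Ridge site (8 hours), Sierra crew→Central site (27 hours), Tango crew→East site (10 hours), Echo crew→Harbor site (13 hours), Bravo crew→West site (10 hours), Golf crew→North site (12 hours) — total 8+27+10+13+10+12 = 80 hours.
Next-best assignment: Foxtrot crew→Ridge site, Sierra crew→West site, Tango crew→East site, Echo crew→Harbor site, Bravo crew→Central site, Golf crew→North site = 85 hours.
Every other assignment is strictly worse.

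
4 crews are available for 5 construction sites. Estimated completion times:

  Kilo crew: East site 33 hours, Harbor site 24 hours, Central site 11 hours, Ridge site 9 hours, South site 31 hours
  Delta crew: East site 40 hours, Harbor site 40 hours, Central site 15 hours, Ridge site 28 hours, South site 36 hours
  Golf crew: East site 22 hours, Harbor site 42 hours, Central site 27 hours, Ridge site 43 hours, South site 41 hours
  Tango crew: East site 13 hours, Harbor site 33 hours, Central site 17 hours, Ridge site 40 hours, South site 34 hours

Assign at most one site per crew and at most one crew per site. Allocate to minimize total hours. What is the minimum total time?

Minimum total: 78 hours

Optimal: Kilo crew→Ridge site (9 hours), Delta crew→Central site (15 hours), Golf crew→South site (41 hours), Tango crew→East site (13 hours) — total 9+15+41+13 = 78 hours.
Column-greedy (each site in turn goes to its cheapest remaining crew) gives 95 hours, worse by 17.
Next-best assignment: Kilo crew→Ridge site, Delta crew→Central site, Golf crew→East site, Tango crew→Harbor site = 79 hours.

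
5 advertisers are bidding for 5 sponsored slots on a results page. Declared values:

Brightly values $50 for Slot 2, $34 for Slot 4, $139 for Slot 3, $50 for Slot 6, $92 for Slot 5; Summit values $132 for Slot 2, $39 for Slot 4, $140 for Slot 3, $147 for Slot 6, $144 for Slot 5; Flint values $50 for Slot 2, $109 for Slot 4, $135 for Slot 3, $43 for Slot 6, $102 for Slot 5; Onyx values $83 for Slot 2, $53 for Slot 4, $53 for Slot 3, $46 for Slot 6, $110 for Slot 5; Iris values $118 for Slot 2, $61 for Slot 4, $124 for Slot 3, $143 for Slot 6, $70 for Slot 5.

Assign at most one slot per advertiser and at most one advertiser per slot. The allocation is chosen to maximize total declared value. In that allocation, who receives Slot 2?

Optimal: Brightly→Slot 3 ($139), Summit→Slot 2 ($132), Flint→Slot 4 ($109), Onyx→Slot 5 ($110), Iris→Slot 6 ($143) — total 139+132+109+110+143 = $633.
Max-entry greedy (repeatedly take the single best remaining cell) gives $623, worse by 10.
Every other assignment is strictly worse.
Summit's own top slot is Slot 6 ($147), but forcing Summit→Slot 6 and reassigning the rest optimally gives only $623 — worse by 10.

Summit receives Slot 2.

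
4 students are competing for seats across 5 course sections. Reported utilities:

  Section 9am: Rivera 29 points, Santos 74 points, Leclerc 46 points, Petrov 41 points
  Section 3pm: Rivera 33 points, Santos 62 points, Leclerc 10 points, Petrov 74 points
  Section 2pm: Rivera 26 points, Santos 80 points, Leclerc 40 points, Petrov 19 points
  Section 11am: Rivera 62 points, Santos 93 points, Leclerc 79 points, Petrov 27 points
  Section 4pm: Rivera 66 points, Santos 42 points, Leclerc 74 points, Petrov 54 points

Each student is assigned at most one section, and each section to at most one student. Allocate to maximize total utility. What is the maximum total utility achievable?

Max total: 299 points

Optimal: Rivera→Section 4pm (66 points), Santos→Section 2pm (80 points), Leclerc→Section 11am (79 points), Petrov→Section 3pm (74 points) — total 66+80+79+74 = 299 points.
Max-entry greedy (repeatedly take the single best remaining cell) gives 270 points, worse by 29.
No other one-to-one assignment exceeds 299 points.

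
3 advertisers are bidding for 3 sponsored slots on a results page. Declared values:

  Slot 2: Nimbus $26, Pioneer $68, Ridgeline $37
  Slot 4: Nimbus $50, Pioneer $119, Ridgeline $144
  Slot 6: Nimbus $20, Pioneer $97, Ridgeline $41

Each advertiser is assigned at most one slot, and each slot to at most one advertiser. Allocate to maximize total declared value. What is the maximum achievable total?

Max total: $267

Optimal: Nimbus→Slot 2 ($26), Pioneer→Slot 6 ($97), Ridgeline→Slot 4 ($144) — total 26+97+144 = $267.
Column-greedy (each slot in turn goes to its best remaining advertiser) gives $232, worse by 35.
Every other assignment is strictly worse.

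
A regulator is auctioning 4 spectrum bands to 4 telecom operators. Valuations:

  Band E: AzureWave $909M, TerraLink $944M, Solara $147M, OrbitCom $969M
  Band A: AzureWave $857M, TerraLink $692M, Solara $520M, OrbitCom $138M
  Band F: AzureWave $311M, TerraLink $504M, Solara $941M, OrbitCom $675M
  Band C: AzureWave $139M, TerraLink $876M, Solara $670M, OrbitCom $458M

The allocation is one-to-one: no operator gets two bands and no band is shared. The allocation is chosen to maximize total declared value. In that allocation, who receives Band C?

TerraLink receives Band C.

This is a one-to-one assignment (maximum-weight bipartite matching).
Optimal: AzureWave→Band A ($857M), TerraLink→Band C ($876M), Solara→Band F ($941M), OrbitCom→Band E ($969M) — total 857+876+941+969 = $3643M.
Row-greedy (each operator in turn takes its best remaining band) gives $2864M, worse by 779.
Next-best assignment: AzureWave→Band A, TerraLink→Band E, Solara→Band F, OrbitCom→Band C = $3200M.
Swapping OrbitCom↔Solara (OrbitCom→Band F $675M, Solara→Band E $147M) loses 1088.
No other one-to-one assignment exceeds $3643M.
TerraLink's own top band is Band E ($944M), but forcing TerraLink→Band E and reassigning the rest optimally gives only $3200M — worse by 443.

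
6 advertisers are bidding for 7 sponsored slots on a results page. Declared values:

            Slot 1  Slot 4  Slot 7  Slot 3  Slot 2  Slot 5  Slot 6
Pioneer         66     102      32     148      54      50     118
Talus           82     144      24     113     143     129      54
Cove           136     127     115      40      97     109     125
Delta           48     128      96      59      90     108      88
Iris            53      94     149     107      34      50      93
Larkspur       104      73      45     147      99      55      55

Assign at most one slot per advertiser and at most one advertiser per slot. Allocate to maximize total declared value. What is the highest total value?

Max total: $821

Optimal: Pioneer→Slot 6 ($118), Talus→Slot 2 ($143), Cove→Slot 1 ($136), Delta→Slot 4 ($128), Iris→Slot 7 ($149), Larkspur→Slot 3 ($147) — total 118+143+136+128+149+147 = $821.
Max-entry greedy (repeatedly take the single best remaining cell) gives $784, worse by 37.
Next-best assignment: Pioneer→Slot 6, Talus→Slot 5, Cove→Slot 1, Delta→Slot 4, Iris→Slot 7, Larkspur→Slot 3 = $807.
Swapping Talus↔Cove (Talus→Slot 1 $82, Cove→Slot 2 $97) loses 100.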